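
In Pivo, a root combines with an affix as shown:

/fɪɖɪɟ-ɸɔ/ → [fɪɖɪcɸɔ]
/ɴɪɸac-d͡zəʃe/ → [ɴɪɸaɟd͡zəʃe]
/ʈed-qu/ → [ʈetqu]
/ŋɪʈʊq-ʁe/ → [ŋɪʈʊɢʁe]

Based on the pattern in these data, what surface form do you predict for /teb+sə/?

[tepsə]

The data show regressive voicing assimilation: /ɟ/ → [c] before /ɸ/; /c/ → [ɟ] before /d͡z/; /d/ → [t] before /q/; /q/ → [ɢ] before /ʁ/. In each pair only voicing changes, matching the following consonant, while place and manner stay constant.
The rule targets /b/ (voiced bilabial stop), which sits before the trigger /s/ (voiceless).
Changing only its voicing to voiceless gives [p] — the voiceless bilabial stop.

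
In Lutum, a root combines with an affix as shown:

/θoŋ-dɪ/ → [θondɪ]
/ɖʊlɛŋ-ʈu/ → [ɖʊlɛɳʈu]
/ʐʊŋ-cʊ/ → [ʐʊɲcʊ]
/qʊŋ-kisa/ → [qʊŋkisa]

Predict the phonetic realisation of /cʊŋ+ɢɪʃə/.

The data show regressive place assimilation: /ŋ/ → [n] before /d/; /ŋ/ → [ɳ] before /ʈ/; /ŋ/ → [ɲ] before /c/. In each pair only place changes, matching the following consonant, while manner and voice stay constant.
No alternation appears in [qʊŋkisa]: there the adjacent consonants already agree in place (/ŋ/ and /k/ are both velar), so this form is consistent with the same rule.
/ŋ/ is a voiced velar nasal. The following trigger /ɢ/ is uvular, so /ŋ/ must become uvular as well.
The voiced uvular nasal is [ɴ], so /ŋ/ → [ɴ].

[cʊɴɢɪʃə]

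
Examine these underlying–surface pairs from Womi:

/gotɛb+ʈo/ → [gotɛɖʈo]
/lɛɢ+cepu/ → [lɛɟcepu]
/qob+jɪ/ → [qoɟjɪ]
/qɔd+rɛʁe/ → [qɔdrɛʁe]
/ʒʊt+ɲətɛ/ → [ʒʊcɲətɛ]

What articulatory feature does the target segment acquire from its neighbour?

place

The segment that alternates is /b/, which surfaces as [ɖ] when adjacent to /ʈ/.
The change bilabial → retroflex matches the place of the following /ʈ/, identifying this as place assimilation.
Checking the remaining alternations: /ɢ/ → [ɟ] before /c/ (uvular → palatal, matching palatal); /b/ → [ɟ] before /j/ (bilabial → palatal, matching palatal); /t/ → [c] before /ɲ/ (alveolar → palatal, matching palatal) — only place changes, and always toward the following segment.
No alternation appears in [qɔdrɛʁe]: there the adjacent consonants already agree in place (/d/ and /r/ are both alveolar), so this form is consistent with the same rule.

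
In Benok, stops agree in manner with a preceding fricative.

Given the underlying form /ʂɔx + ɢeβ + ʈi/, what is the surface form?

The rule targets /ɢ/ (voiced uvular stop), which sits after the trigger /x/ (fricative).
Changing only its manner to fricative gives [ʁ] — the voiced uvular fricative.
At the second juncture, /ʈ/ likewise becomes [ʂ] adjacent to /β/.

[ʂɔxʁeβʂi]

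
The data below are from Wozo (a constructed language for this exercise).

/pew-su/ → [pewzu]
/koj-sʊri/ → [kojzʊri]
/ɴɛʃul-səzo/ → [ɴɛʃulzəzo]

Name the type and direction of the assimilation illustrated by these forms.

Comparing underlying and surface forms, /s/ → [z] is the alternation; the neighbouring /w/ is constant.
The change voiceless → voiced matches the voicing of the preceding /w/, identifying this as voicing assimilation.
Place and manner are unchanged, so the assimilation is partial, not total.
Checking the remaining alternations: /s/ → [z] after /j/ (voiceless → voiced, matching voiced); /s/ → [z] after /l/ (voiceless → voiced, matching voiced) — only voicing changes, and always toward the preceding segment.
Since the segment that changes follows the conditioning segment, the assimilation is progressive.

progressive voicing assimilation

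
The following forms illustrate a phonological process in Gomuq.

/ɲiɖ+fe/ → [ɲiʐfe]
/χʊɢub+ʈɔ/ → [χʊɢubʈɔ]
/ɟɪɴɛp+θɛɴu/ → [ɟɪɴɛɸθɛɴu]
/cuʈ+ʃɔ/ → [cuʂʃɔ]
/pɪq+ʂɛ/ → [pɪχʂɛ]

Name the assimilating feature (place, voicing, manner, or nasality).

The segment that alternates is /ɖ/, which surfaces as [ʐ] when adjacent to /f/.
The change stop → fricative matches the manner of the following /f/, identifying this as manner assimilation.
Checking the remaining alternations: /p/ → [ɸ] before /θ/ (stop → fricative, matching a fricative); /ʈ/ → [ʂ] before /ʃ/ (stop → fricative, matching a fricative); /q/ → [χ] before /ʂ/ (stop → fricative, matching a fricative) — only manner changes, and always toward the following segment.
No alternation appears in [χʊɢubʈɔ]: there the adjacent consonants already agree in manner (/b/ and /ʈ/ are both stops), so this form is consistent with the same rule.

manner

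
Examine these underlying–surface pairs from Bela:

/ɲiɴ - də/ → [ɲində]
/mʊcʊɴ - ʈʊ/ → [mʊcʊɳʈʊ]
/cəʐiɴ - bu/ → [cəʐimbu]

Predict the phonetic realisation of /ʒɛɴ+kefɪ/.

The data show regressive place assimilation: /ɴ/ → [n] before /d/; /ɴ/ → [ɳ] before /ʈ/; /ɴ/ → [m] before /b/. In each pair only place changes, matching the following consonant, while manner and voice stay constant.
The rule targets /ɴ/ (voiced uvular nasal), which sits before the trigger /k/ (velar).
A voiced velar nasal is [ŋ], so the surface segment is [ŋ].

[ʒɛŋkefɪ]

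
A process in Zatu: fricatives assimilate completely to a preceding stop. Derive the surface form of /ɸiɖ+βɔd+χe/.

[ɸiɖɖɔdde]

/β/ is the segment targeted by the rule; it sits immediately after /ɖ/, so it assimilates completely and surfaces as [ɖ].
At the second juncture, /χ/ likewise becomes [d] adjacent to /d/.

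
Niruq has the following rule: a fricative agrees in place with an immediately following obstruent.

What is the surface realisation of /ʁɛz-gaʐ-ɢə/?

/z/ is a voiced alveolar fricative. The following trigger /g/ is velar, so /z/ must become velar as well.
The voiced velar fricative is [ɣ], so /z/ → [ɣ].
At the second juncture, /ʐ/ likewise becomes [ʁ] adjacent to /ɢ/.

[ʁɛɣgaʁɢə]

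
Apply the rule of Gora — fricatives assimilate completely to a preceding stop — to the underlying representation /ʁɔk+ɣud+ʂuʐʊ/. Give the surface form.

[ʁɔkkudduʐʊ]

/ɣ/ is the segment targeted by the rule; it sits immediately after /k/, so it assimilates completely and surfaces as [k].
At the second juncture, /ʂ/ likewise becomes [d] adjacent to /d/.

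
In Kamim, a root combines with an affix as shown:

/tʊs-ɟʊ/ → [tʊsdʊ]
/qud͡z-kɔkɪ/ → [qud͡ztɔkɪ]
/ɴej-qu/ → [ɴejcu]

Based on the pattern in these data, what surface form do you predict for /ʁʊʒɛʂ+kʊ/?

The data show progressive place assimilation: /ɟ/ → [d] after /s/; /k/ → [t] after /d͡z/; /q/ → [c] after /j/. In each pair only place changes, matching the preceding consonant, while manner and voice stay constant.
/k/ is a voiceless velar stop. The preceding trigger /ʂ/ is retroflex, so /k/ must become retroflex as well.
Changing only its place to retroflex gives [ʈ] — the voiceless retroflex stop.

[ʁʊʒɛʂʈʊ]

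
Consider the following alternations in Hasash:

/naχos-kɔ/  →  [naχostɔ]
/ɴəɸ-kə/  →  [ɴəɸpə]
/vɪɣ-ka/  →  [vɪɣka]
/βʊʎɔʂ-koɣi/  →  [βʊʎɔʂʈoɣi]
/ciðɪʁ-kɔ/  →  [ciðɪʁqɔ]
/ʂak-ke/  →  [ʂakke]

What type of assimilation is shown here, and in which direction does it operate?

Underlying /k/ is realised as [t] next to /s/; /s/ itself does not change.
/k/ is velar while /s/ is alveolar; the output [t] is alveolar, matching the trigger — so the feature that spreads is place.
Manner and voice are unchanged, so the assimilation is partial, not total.
The other alternating forms pattern the same way: /k/ → [p] after /ɸ/ (velar → bilabial, matching bilabial); /k/ → [ʈ] after /ʂ/ (velar → retroflex, matching retroflex); /k/ → [q] after /ʁ/ (velar → uvular, matching uvular) — only place changes, and always toward the preceding segment.
Nothing changes in [vɪɣka], [ʂakke]: there the adjacent consonants already agree in place (/k/ and /ɣ/ are both velar; /k/ and /k/ are both velar), so these forms are consistent with the same rule.
Since the segment that changes follows the conditioning segment, the assimilation is progressive.

progressive place assimilation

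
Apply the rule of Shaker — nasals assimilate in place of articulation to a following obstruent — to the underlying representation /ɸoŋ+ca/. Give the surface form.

/ŋ/ is a voiced velar nasal. The following trigger /c/ is palatal, so /ŋ/ must become palatal as well.
The voiced palatal nasal is [ɲ], so /ŋ/ → [ɲ].

[ɸoɲca]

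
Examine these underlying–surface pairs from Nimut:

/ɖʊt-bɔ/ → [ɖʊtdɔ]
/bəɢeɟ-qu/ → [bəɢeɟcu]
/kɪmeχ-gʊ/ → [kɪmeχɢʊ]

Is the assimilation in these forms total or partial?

partial assimilation

Underlying /b/ is realised as [d] next to /t/; /t/ itself does not change.
/b/ is bilabial while /t/ is alveolar; the output [d] is alveolar, matching the trigger — so the feature that spreads is place.
Manner and voice are unchanged, so the assimilation is partial, not total.
Checking the remaining alternations: /q/ → [c] after /ɟ/ (uvular → palatal, matching palatal); /g/ → [ɢ] after /χ/ (velar → uvular, matching uvular) — only place changes, and always toward the preceding segment.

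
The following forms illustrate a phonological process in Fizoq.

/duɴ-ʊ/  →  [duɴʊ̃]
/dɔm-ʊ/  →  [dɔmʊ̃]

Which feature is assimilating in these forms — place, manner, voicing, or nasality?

nasality

The vowel /ʊ/ surfaces as nasalised [ʊ̃] next to the preceding nasal /ɴ/ — it has acquired the [+nasal] feature of its neighbour.
The other form shows the same pattern: /ʊ/ → [ʊ̃] after /m/ — each time a vowel is nasalised next to a preceding nasal.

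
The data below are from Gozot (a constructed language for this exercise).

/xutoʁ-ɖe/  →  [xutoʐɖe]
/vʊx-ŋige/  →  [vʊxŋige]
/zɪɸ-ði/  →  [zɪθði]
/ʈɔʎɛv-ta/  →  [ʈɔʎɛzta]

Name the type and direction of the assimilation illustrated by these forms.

regressive place assimilation

Underlying /ʁ/ is realised as [ʐ] next to /ɖ/; /ɖ/ itself does not change.
The change uvular → retroflex matches the place of the following /ɖ/, identifying this as place assimilation.
Manner and voice are unchanged, so the assimilation is partial, not total.
The same holds elsewhere in the data: /ɸ/ → [θ] before /ð/ (bilabial → dental, matching dental); /v/ → [z] before /t/ (labiodental → alveolar, matching alveolar) — only place changes, and always toward the following segment.
Nothing changes in [vʊxŋige]: there the adjacent consonants already agree in place (/x/ and /ŋ/ are both velar), so this form is consistent with the same rule.
The trigger is the following segment, so the direction is regressive (anticipatory).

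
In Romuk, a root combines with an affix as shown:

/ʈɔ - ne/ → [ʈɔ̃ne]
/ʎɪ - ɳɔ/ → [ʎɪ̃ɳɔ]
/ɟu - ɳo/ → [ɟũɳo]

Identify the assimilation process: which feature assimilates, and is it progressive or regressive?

regressive nasality assimilation (vowel nasalisation)

The vowel /ɔ/ surfaces as nasalised [ɔ̃] next to the following nasal /n/ — it has acquired the [+nasal] feature of its neighbour.
The other forms show the same pattern: /ɪ/ → [ɪ̃] before /ɳ/; /u/ → [ũ] before /ɳ/ — each time a vowel is nasalised next to a following nasal.
Because the conditioning nasal is to the right of the vowel that changes, the process is regressive (anticipatory).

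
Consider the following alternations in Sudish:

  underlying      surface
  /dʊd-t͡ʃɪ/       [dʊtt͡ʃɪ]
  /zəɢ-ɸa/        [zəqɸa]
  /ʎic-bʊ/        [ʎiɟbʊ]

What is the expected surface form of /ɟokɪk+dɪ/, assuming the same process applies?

[ɟokɪgdɪ]

The data show regressive voicing assimilation: /d/ → [t] before /t͡ʃ/; /ɢ/ → [q] before /ɸ/; /c/ → [ɟ] before /b/. In each pair only voicing changes, matching the following consonant, while place and manner stay constant.
The rule targets /k/ (voiceless velar stop), which sits before the trigger /d/ (voiced).
Changing only its voicing to voiced gives [g] — the voiced velar stop.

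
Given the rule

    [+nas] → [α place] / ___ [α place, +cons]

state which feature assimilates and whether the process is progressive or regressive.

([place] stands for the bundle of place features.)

The rule copies the place features (abbreviated [place]) from the environment onto the target, so the assimilating feature is place.
The conditioning segment sits to the right of the focus bar, meaning the trigger follows the segment that changes — regressive assimilation.

regressive place assimilation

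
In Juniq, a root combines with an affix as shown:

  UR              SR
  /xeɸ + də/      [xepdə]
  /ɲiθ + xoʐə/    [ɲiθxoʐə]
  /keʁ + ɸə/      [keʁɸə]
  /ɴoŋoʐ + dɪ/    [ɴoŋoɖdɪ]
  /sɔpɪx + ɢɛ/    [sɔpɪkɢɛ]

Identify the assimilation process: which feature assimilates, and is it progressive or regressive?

regressive manner assimilation

The segment that alternates is /ɸ/, which surfaces as [p] when adjacent to /d/.
The change fricative → stop matches the manner of the following /d/, identifying this as manner assimilation.
Place and voice are unchanged, so the assimilation is partial, not total.
The same holds elsewhere in the data: /ʐ/ → [ɖ] before /d/ (fricative → stop, matching a stop); /x/ → [k] before /ɢ/ (fricative → stop, matching a stop) — only manner changes, and always toward the following segment.
Nothing changes in [ɲiθxoʐə], [keʁɸə]: there the adjacent consonants already agree in manner (/θ/ and /x/ are both fricatives; /ʁ/ and /ɸ/ are both fricatives), so these forms are consistent with the same rule.
The trigger is the following segment, so the direction is regressive (anticipatory).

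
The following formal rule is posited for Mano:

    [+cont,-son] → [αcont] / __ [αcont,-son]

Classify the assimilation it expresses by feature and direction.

regressive manner assimilation

The rule copies [cont] (continuancy) from the environment onto the target fricatives; since [±cont] encodes the stop/fricative manner contrast, the assimilating dimension is manner.
The conditioning segment sits to the right of the focus bar, meaning the trigger follows the segment that changes — regressive assimilation.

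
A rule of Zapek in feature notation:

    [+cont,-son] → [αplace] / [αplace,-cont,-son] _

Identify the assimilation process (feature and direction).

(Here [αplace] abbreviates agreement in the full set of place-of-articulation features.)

The rule copies the place features (abbreviated [place]) from the environment onto the target, so the assimilating feature is place.
The conditioning segment sits to the left of the focus bar, meaning the trigger precedes the segment that changes — progressive assimilation.

progressive place assimilation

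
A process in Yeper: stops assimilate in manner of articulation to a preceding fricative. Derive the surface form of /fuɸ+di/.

/d/ is a voiced alveolar stop. The preceding trigger /ɸ/ is a fricative, so /d/ must become a fricative as well.
The voiced alveolar fricative is [z], so /d/ → [z].

[fuɸzi]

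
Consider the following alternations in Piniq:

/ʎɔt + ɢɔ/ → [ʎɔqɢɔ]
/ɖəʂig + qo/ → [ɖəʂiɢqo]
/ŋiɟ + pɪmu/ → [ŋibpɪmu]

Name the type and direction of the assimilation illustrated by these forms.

regressive place assimilation

The segment that alternates is /t/, which surfaces as [q] when adjacent to /ɢ/.
/t/ is alveolar while /ɢ/ is uvular; the output [q] is uvular, matching the trigger — so the feature that spreads is place.
Manner and voice are unchanged, so the assimilation is partial, not total.
Checking the remaining alternations: /g/ → [ɢ] before /q/ (velar → uvular, matching uvular); /ɟ/ → [b] before /p/ (palatal → bilabial, matching bilabial) — only place changes, and always toward the following segment.
The trigger is the following segment, so the direction is regressive (anticipatory).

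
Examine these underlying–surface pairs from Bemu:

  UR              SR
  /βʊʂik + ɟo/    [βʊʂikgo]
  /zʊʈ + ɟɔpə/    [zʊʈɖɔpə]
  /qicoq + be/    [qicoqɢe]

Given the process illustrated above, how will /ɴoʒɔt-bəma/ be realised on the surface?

The data show progressive place assimilation: /ɟ/ → [g] after /k/; /ɟ/ → [ɖ] after /ʈ/; /b/ → [ɢ] after /q/. In each pair only place changes, matching the preceding consonant, while manner and voice stay constant.
/b/ is a voiced bilabial stop. The preceding trigger /t/ is alveolar, so /b/ must become alveolar as well.
Changing only its place to alveolar gives [d] — the voiced alveolar stop.

[ɴoʒɔtdəma]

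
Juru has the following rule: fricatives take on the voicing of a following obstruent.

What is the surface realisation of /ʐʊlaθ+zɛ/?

The rule targets /θ/ (voiceless dental fricative), which sits before the trigger /z/ (voiced).
A voiced dental fricative is [ð], so the surface segment is [ð].

[ʐʊlaðzɛ]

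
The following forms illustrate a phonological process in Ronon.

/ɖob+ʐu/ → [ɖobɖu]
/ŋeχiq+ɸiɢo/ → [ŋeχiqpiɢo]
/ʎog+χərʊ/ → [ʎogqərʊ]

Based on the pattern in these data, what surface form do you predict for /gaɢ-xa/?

[gaɢka]

The data show progressive manner assimilation: /ʐ/ → [ɖ] after /b/; /ɸ/ → [p] after /q/; /χ/ → [q] after /g/. In each pair only manner changes, matching the preceding consonant, while place and voice stay constant.
The rule targets /x/ (voiceless velar fricative), which sits after the trigger /ɢ/ (stop).
The voiceless velar stop is [k], so /x/ → [k].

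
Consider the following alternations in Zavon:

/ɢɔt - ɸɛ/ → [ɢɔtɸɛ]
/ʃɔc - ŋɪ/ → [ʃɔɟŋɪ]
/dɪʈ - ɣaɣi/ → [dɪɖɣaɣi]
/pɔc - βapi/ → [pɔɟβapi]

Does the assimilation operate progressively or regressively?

regressive

Comparing underlying and surface forms, /c/ → [ɟ] is the alternation; the neighbouring /ŋ/ is constant.
/c/ is voiceless while /ŋ/ is voiced; the output [ɟ] is voiced, matching the trigger — so the feature that spreads is voicing.
The same holds elsewhere in the data: /ʈ/ → [ɖ] before /ɣ/ (voiceless → voiced, matching voiced); /c/ → [ɟ] before /β/ (voiceless → voiced, matching voiced) — only voicing changes, and always toward the following segment.
No alternation appears in [ɢɔtɸɛ]: there the adjacent consonants already agree in voicing (/t/ and /ɸ/ are both voiceless), so this form is consistent with the same rule.
Since the segment that changes precedes the conditioning segment, the assimilation is regressive.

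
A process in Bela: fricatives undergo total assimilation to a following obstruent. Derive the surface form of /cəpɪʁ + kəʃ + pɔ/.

/ʁ/ is the segment targeted by the rule; it sits immediately before /k/, so it assimilates completely and surfaces as [k].
The same rule applies at the second boundary: /ʃ/ → [p] next to /p/.

[cəpɪkkəppɔ]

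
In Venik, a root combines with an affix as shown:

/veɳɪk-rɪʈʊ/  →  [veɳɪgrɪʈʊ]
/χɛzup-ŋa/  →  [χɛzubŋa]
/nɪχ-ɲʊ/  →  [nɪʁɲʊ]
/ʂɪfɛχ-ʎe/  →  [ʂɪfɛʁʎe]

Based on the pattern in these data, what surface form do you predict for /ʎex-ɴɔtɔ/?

[ʎeɣɴɔtɔ]

The data show regressive voicing assimilation: /k/ → [g] before /r/; /p/ → [b] before /ŋ/; /χ/ → [ʁ] before /ɲ/; /χ/ → [ʁ] before /ʎ/. In each pair only voicing changes, matching the following consonant, while place and manner stay constant.
/x/ is a voiceless velar fricative. The following trigger /ɴ/ is voiced, so /x/ must become voiced as well.
Changing only its voicing to voiced gives [ɣ] — the voiced velar fricative.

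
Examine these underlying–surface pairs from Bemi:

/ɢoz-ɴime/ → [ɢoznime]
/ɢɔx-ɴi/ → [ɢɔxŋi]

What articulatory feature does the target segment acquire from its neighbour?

Comparing underlying and surface forms, /ɴ/ → [n] is the alternation; the neighbouring /z/ is constant.
/ɴ/ is uvular while /z/ is alveolar; the output [n] is alveolar, matching the trigger — so the feature that spreads is place.
The same holds elsewhere in the data: /ɴ/ → [ŋ] after /x/ (uvular → velar, matching velar) — only place changes, and always toward the preceding segment.

place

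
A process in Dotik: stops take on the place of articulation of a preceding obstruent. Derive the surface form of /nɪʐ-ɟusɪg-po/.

[nɪʐɖusɪgko]

/ɟ/ is a voiced palatal stop. The preceding trigger /ʐ/ is retroflex, so /ɟ/ must become retroflex as well.
The voiced retroflex stop is [ɖ], so /ɟ/ → [ɖ].
At the second juncture, /p/ likewise becomes [k] adjacent to /g/.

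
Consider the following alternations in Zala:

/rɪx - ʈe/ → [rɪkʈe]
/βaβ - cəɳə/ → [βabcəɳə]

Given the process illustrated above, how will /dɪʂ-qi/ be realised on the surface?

The data show regressive manner assimilation: /x/ → [k] before /ʈ/; /β/ → [b] before /c/. In each pair only manner changes, matching the following consonant, while place and voice stay constant.
/ʂ/ is a voiceless retroflex fricative. The following trigger /q/ is a stop, so /ʂ/ must become a stop as well.
A voiceless retroflex stop is [ʈ], so the surface segment is [ʈ].

[dɪʈqi]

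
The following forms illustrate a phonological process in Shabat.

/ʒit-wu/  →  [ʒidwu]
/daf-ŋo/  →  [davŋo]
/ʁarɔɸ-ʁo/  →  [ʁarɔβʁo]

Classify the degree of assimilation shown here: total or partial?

Underlying /t/ is realised as [d] next to /w/; /w/ itself does not change.
/t/ is voiceless while /w/ is voiced; the output [d] is voiced, matching the trigger — so the feature that spreads is voicing.
Place and manner are unchanged, so the assimilation is partial, not total.
The other alternating forms pattern the same way: /f/ → [v] before /ŋ/ (voiceless → voiced, matching voiced); /ɸ/ → [β] before /ʁ/ (voiceless → voiced, matching voiced) — only voicing changes, and always toward the following segment.

partial assimilation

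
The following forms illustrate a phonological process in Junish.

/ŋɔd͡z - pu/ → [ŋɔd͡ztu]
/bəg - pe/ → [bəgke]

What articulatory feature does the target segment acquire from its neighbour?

Underlying /p/ is realised as [t] next to /d͡z/; /d͡z/ itself does not change.
/p/ is bilabial while /d͡z/ is alveolar; the output [t] is alveolar, matching the trigger — so the feature that spreads is place.
Checking the remaining alternation: /p/ → [k] after /g/ (bilabial → velar, matching velar) — only place changes, and always toward the preceding segment.

place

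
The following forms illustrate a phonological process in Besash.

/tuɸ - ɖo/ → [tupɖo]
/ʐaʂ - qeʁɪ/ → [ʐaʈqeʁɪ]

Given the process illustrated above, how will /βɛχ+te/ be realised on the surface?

[βɛqte]

The data show regressive manner assimilation: /ɸ/ → [p] before /ɖ/; /ʂ/ → [ʈ] before /q/. In each pair only manner changes, matching the following consonant, while place and voice stay constant.
The rule targets /χ/ (voiceless uvular fricative), which sits before the trigger /t/ (stop).
A voiceless uvular stop is [q], so the surface segment is [q].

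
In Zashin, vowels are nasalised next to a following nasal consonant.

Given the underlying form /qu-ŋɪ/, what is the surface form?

[qũŋɪ]

The vowel /u/ is adjacent to the following nasal /ŋ/, so it acquires [+nasal] and surfaces as [ũ].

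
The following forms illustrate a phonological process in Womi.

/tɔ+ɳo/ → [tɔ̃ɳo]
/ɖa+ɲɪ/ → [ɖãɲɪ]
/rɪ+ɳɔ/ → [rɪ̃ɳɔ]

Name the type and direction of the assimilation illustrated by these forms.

The vowel /ɔ/ surfaces as nasalised [ɔ̃] next to the following nasal /ɳ/ — it has acquired the [+nasal] feature of its neighbour.
Likewise in the remaining data: /a/ → [ã] before /ɲ/; /ɪ/ → [ɪ̃] before /ɳ/ — each time a vowel is nasalised next to a following nasal.
Because the conditioning nasal is to the right of the vowel that changes, the process is regressive (anticipatory).

regressive nasality assimilation (vowel nasalisation)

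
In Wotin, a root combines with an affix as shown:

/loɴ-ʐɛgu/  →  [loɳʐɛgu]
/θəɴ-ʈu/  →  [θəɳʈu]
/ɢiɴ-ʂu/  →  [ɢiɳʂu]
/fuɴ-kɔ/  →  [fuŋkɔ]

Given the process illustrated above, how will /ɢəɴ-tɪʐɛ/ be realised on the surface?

The data show regressive place assimilation: /ɴ/ → [ɳ] before /ʐ/; /ɴ/ → [ɳ] before /ʈ/; /ɴ/ → [ɳ] before /ʂ/; /ɴ/ → [ŋ] before /k/. In each pair only place changes, matching the following consonant, while manner and voice stay constant.
The rule targets /ɴ/ (voiced uvular nasal), which sits before the trigger /t/ (alveolar).
A voiced alveolar nasal is [n], so the surface segment is [n].

[ɢəntɪʐɛ]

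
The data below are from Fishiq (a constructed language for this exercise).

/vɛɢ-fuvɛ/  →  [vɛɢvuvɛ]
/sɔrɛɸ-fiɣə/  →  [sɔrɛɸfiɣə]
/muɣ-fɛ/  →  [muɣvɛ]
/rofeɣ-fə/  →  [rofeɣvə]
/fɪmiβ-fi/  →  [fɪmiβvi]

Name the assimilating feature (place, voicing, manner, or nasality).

Underlying /f/ is realised as [v] next to /ɢ/; /ɢ/ itself does not change.
/f/ is voiceless while /ɢ/ is voiced; the output [v] is voiced, matching the trigger — so the feature that spreads is voicing.
The other alternating forms pattern the same way: /f/ → [v] after /ɣ/ (voiceless → voiced, matching voiced); /f/ → [v] after /β/ (voiceless → voiced, matching voiced) — only voicing changes, and always toward the preceding segment.
No alternation appears in [sɔrɛɸfiɣə]: there the adjacent consonants already agree in voicing (/f/ and /ɸ/ are both voiceless), so this form is consistent with the same rule.

voicing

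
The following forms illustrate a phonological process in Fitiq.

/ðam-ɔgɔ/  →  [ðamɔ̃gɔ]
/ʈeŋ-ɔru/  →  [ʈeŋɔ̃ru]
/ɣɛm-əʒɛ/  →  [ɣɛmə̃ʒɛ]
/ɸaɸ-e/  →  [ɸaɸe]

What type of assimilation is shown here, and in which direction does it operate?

The vowel /ɔ/ surfaces as nasalised [ɔ̃] next to the preceding nasal /m/ — it has acquired the [+nasal] feature of its neighbour.
Likewise in the remaining data: /ɔ/ → [ɔ̃] after /ŋ/; /ə/ → [ə̃] after /m/ — each time a vowel is nasalised next to a preceding nasal.
No change occurs in [ɸaɸe] because the vowel at the boundary is adjacent to an oral consonant, not a nasal (/e/ next to /ɸ/).
Because the conditioning nasal is to the left of the vowel that changes, the process is progressive (perseverative).

progressive nasality assimilation (vowel nasalisation)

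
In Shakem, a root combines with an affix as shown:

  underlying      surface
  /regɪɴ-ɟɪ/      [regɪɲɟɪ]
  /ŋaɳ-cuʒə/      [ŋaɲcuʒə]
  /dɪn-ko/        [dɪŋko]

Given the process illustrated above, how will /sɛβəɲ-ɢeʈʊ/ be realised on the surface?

[sɛβəɴɢeʈʊ]

The data show regressive place assimilation: /ɴ/ → [ɲ] before /ɟ/; /ɳ/ → [ɲ] before /c/; /n/ → [ŋ] before /k/. In each pair only place changes, matching the following consonant, while manner and voice stay constant.
/ɲ/ is a voiced palatal nasal. The following trigger /ɢ/ is uvular, so /ɲ/ must become uvular as well.
The voiced uvular nasal is [ɴ], so /ɲ/ → [ɴ].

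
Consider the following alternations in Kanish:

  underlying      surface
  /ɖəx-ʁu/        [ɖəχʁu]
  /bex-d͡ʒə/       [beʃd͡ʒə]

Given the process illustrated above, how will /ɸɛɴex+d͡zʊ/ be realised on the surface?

The data show regressive place assimilation: /x/ → [χ] before /ʁ/; /x/ → [ʃ] before /d͡ʒ/. In each pair only place changes, matching the following consonant, while manner and voice stay constant.
The rule targets /x/ (voiceless velar fricative), which sits before the trigger /d͡z/ (alveolar).
A voiceless alveolar fricative is [s], so the surface segment is [s].

[ɸɛɴesd͡zʊ]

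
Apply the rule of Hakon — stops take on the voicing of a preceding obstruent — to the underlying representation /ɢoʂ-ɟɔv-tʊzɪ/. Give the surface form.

[ɢoʂcɔvdʊzɪ]

/ɟ/ is a voiced palatal stop. The preceding trigger /ʂ/ is voiceless, so /ɟ/ must become voiceless as well.
Changing only its voicing to voiceless gives [c] — the voiceless palatal stop.
At the second juncture, /t/ likewise becomes [d] adjacent to /v/.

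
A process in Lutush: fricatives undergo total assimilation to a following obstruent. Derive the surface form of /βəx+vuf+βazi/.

[βəvvuββazi]

/x/ is the segment targeted by the rule; it sits immediately before /v/, so it assimilates completely and surfaces as [v].
The same rule applies at the second boundary: /f/ → [β] next to /β/.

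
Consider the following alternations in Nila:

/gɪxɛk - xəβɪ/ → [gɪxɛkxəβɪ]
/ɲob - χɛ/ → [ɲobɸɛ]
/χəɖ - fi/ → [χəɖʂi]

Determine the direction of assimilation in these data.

progressive

Comparing underlying and surface forms, /χ/ → [ɸ] is the alternation; the neighbouring /b/ is constant.
/χ/ is uvular while /b/ is bilabial; the output [ɸ] is bilabial, matching the trigger — so the feature that spreads is place.
Checking the remaining alternation: /f/ → [ʂ] after /ɖ/ (labiodental → retroflex, matching retroflex) — only place changes, and always toward the preceding segment.
Nothing changes in [gɪxɛkxəβɪ]: there the adjacent consonants already agree in place (/x/ and /k/ are both velar), so this form is consistent with the same rule.
The trigger is the preceding segment, so the direction is progressive (perseverative).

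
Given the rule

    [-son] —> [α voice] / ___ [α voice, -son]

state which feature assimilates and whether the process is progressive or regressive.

The shared variable α links the value of [voice] on the target to the same value on the neighbouring segment, so voicing is the feature that assimilates.
Since the environment is written after the underscore, the trigger follows the target; the direction is regressive.

regressive voicing assimilation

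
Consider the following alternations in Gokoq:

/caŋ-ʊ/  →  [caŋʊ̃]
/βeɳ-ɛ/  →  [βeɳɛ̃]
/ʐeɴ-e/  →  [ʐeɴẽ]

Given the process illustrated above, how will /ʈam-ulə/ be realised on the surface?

[ʈamũlə]

The data show progressive nasality assimilation (vowel nasalisation): /ʊ/ → [ʊ̃] after /ŋ/; /ɛ/ → [ɛ̃] after /ɳ/; /e/ → [ẽ] after /ɴ/ — a vowel is nasalised by an immediately preceding nasal consonant.
The vowel /u/ is adjacent to the preceding nasal /m/, so it acquires [+nasal] and surfaces as [ũ].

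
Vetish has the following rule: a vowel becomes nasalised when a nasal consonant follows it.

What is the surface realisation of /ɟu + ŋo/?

[ɟũŋo]

/u/ sits next to the nasal /ŋ/ and is therefore nasalised to [ũ].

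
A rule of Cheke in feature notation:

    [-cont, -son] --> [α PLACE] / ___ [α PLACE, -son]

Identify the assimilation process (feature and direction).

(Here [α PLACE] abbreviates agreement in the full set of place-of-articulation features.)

regressive place assimilation

The shared variable α links the value of the place features (abbreviated [PLACE]) on the target to the same value on the neighbouring segment, so place is the feature that assimilates.
The conditioning segment sits to the right of the focus bar, meaning the trigger follows the segment that changes — regressive assimilation.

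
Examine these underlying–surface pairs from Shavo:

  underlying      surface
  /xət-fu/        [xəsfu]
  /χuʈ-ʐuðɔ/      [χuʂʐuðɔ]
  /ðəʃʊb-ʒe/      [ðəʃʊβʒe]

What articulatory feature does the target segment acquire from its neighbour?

manner

Comparing underlying and surface forms, /t/ → [s] is the alternation; the neighbouring /f/ is constant.
The change stop → fricative matches the manner of the following /f/, identifying this as manner assimilation.
The other alternating forms pattern the same way: /ʈ/ → [ʂ] before /ʐ/ (stop → fricative, matching a fricative); /b/ → [β] before /ʒ/ (stop → fricative, matching a fricative) — only manner changes, and always toward the following segment.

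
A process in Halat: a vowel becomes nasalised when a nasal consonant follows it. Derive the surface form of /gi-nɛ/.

The vowel /i/ is adjacent to the following nasal /n/, so it acquires [+nasal] and surfaces as [ĩ].

[gĩnɛ]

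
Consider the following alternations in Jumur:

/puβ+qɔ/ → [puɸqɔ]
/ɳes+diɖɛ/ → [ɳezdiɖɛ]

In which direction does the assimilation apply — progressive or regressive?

Comparing underlying and surface forms, /β/ → [ɸ] is the alternation; the neighbouring /q/ is constant.
The change voiced → voiceless matches the voicing of the following /q/, identifying this as voicing assimilation.
The other alternating form patterns the same way: /s/ → [z] before /d/ (voiceless → voiced, matching voiced) — only voicing changes, and always toward the following segment.
The trigger is the following segment, so the direction is regressive (anticipatory).

regressive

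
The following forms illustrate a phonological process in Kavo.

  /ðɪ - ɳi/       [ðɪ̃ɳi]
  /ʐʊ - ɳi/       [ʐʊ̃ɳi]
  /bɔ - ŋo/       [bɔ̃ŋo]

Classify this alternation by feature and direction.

regressive nasality assimilation (vowel nasalisation)

The vowel /ɪ/ surfaces as nasalised [ɪ̃] next to the following nasal /ɳ/ — it has acquired the [+nasal] feature of its neighbour.
Likewise in the remaining data: /ʊ/ → [ʊ̃] before /ɳ/; /ɔ/ → [ɔ̃] before /ŋ/ — each time a vowel is nasalised next to a following nasal.
Because the conditioning nasal is to the right of the vowel that changes, the process is regressive (anticipatory).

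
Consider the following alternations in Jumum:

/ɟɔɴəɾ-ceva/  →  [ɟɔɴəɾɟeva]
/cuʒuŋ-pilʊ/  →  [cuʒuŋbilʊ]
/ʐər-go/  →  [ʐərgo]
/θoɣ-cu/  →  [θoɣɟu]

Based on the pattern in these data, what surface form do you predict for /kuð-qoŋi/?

The data show progressive voicing assimilation: /c/ → [ɟ] after /ɾ/; /p/ → [b] after /ŋ/; /c/ → [ɟ] after /ɣ/. In each pair only voicing changes, matching the preceding consonant, while place and manner stay constant.
No alternation appears in [ʐərgo]: there the adjacent consonants already agree in voicing (/g/ and /r/ are both voiced), so this form is consistent with the same rule.
/q/ is a voiceless uvular stop. The preceding trigger /ð/ is voiced, so /q/ must become voiced as well.
The voiced uvular stop is [ɢ], so /q/ → [ɢ].

[kuðɢoŋi]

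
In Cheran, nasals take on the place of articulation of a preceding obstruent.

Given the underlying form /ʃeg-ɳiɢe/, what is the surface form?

/ɳ/ is a voiced retroflex nasal. The preceding trigger /g/ is velar, so /ɳ/ must become velar as well.
Changing only its place to velar gives [ŋ] — the voiced velar nasal.

[ʃegŋiɢe]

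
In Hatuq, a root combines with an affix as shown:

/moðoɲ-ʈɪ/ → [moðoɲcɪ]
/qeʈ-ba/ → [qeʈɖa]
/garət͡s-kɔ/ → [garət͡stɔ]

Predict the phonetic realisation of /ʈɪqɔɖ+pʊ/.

[ʈɪqɔɖʈʊ]

The data show progressive place assimilation: /ʈ/ → [c] after /ɲ/; /b/ → [ɖ] after /ʈ/; /k/ → [t] after /t͡s/. In each pair only place changes, matching the preceding consonant, while manner and voice stay constant.
The rule targets /p/ (voiceless bilabial stop), which sits after the trigger /ɖ/ (retroflex).
The voiceless retroflex stop is [ʈ], so /p/ → [ʈ].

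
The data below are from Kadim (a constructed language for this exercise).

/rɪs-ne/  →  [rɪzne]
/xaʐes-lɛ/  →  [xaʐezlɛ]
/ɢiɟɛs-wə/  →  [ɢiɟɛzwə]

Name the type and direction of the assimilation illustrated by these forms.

The segment that alternates is /s/, which surfaces as [z] when adjacent to /n/.
/s/ is voiceless while /n/ is voiced; the output [z] is voiced, matching the trigger — so the feature that spreads is voicing.
Place and manner are unchanged, so the assimilation is partial, not total.
The other alternating forms pattern the same way: /s/ → [z] before /l/ (voiceless → voiced, matching voiced); /s/ → [z] before /w/ (voiceless → voiced, matching voiced) — only voicing changes, and always toward the following segment.
Since the segment that changes precedes the conditioning segment, the assimilation is regressive.

regressive voicing assimilation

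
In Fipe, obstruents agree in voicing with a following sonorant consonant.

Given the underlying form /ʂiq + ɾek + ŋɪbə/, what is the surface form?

[ʂiɢɾegŋɪbə]

The rule targets /q/ (voiceless uvular stop), which sits before the trigger /ɾ/ (voiced).
A voiced uvular stop is [ɢ], so the surface segment is [ɢ].
At the second juncture, /k/ likewise becomes [g] adjacent to /ŋ/.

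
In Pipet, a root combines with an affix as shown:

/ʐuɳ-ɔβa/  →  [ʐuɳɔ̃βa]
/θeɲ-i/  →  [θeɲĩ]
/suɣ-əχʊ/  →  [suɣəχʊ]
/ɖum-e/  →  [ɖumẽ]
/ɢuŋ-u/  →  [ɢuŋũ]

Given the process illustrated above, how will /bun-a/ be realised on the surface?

The data show progressive nasality assimilation (vowel nasalisation): /ɔ/ → [ɔ̃] after /ɳ/; /i/ → [ĩ] after /ɲ/; /e/ → [ẽ] after /m/; /u/ → [ũ] after /ŋ/ — a vowel is nasalised by an immediately preceding nasal consonant.
No change occurs in [suɣəχʊ] because the vowel at the boundary is adjacent to an oral consonant, not a nasal (/ə/ next to /ɣ/).
/a/ sits next to the nasal /n/ and is therefore nasalised to [ã].

[bunã]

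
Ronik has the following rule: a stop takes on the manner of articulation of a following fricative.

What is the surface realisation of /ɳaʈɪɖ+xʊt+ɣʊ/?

[ɳaʈɪʐxʊsɣʊ]

The rule targets /ɖ/ (voiced retroflex stop), which sits before the trigger /x/ (fricative).
The voiced retroflex fricative is [ʐ], so /ɖ/ → [ʐ].
The same rule applies at the second boundary: /t/ → [s] next to /ɣ/.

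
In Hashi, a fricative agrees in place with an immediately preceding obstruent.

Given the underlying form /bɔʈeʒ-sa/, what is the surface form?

The rule targets /s/ (voiceless alveolar fricative), which sits after the trigger /ʒ/ (postalveolar).
Changing only its place to postalveolar gives [ʃ] — the voiceless postalveolar fricative.

[bɔʈeʒʃa]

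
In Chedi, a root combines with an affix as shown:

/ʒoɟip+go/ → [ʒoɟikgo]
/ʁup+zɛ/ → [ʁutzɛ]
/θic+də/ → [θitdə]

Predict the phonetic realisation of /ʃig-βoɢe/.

The data show regressive place assimilation: /p/ → [k] before /g/; /p/ → [t] before /z/; /c/ → [t] before /d/. In each pair only place changes, matching the following consonant, while manner and voice stay constant.
The rule targets /g/ (voiced velar stop), which sits before the trigger /β/ (bilabial).
A voiced bilabial stop is [b], so the surface segment is [b].

[ʃibβoɢe]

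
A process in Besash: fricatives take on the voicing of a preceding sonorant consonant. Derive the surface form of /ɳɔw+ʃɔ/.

[ɳɔwʒɔ]

The rule targets /ʃ/ (voiceless postalveolar fricative), which sits after the trigger /w/ (voiced).
The voiced postalveolar fricative is [ʒ], so /ʃ/ → [ʒ].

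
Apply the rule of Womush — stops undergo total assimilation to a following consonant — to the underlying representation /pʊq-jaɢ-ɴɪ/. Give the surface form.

[pʊjjaɴɴɪ]

/q/ is the segment targeted by the rule; it sits immediately before /j/, so it assimilates completely and surfaces as [j].
The same rule applies at the second boundary: /ɢ/ → [ɴ] next to /ɴ/.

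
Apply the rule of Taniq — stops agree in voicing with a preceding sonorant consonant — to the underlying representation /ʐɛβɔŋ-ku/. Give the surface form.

/k/ is a voiceless velar stop. The preceding trigger /ŋ/ is voiced, so /k/ must become voiced as well.
A voiced velar stop is [g], so the surface segment is [g].

[ʐɛβɔŋgu]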